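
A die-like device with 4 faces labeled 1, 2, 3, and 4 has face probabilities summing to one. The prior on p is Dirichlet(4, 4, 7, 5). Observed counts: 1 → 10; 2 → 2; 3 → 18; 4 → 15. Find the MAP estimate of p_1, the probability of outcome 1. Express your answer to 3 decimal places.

The posterior is Dirichlet(αᵢ + nᵢ) = Dirichlet(14, 6, 25, 20).
For a Dirichlet(a₁,…,a_K) with all aᵢ > 1, the mode has j-th component (aⱼ − 1)/(Σaᵢ − K).
Here Σaᵢ = 65 and K = 4, so p_1 = (14 − 1)/(65 − 4) = 13/61 ≈ 0.213.

MAP estimate: 0.213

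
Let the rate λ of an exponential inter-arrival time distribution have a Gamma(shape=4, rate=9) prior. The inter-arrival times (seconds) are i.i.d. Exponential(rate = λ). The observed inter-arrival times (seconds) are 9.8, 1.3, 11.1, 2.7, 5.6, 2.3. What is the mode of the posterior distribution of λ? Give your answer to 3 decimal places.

The Exponential(rate=λ) likelihood is ∝ λ^n e^(−λΣtᵢ). Here n = 6 and Σtᵢ = 9.8 + 1.3 + 11.1 + 2.7 + 5.6 + 2.3 = 32.8.
Posterior ∝ λ^3e^(−9λ) · λ^6e^(−32.8λ) = λ^9e^(−41.8λ), i.e. Gamma(10, 41.8).
Mode = (a−1)/b = 9/41.8 ≈ 0.215.

λ̂_MAP = 0.215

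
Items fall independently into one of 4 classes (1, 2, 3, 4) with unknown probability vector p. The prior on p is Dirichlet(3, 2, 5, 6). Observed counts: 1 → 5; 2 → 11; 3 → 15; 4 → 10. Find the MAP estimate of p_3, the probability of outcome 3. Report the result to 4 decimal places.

The posterior is Dirichlet(αᵢ + nᵢ) = Dirichlet(8, 13, 20, 16).
For a Dirichlet(a₁,…,a_K) with all aᵢ > 1, the mode has j-th component (aⱼ − 1)/(Σaᵢ − K).
Here Σaᵢ = 57 and K = 4, so p_3 = (20 − 1)/(57 − 4) = 19/53 ≈ 0.3585.

MAP estimate: 0.3585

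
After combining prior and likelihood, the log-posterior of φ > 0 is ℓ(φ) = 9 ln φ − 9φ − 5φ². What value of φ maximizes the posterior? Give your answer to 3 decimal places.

φ̂_MAP = 0.600

ℓ'(φ) = 9/φ − 9 − 10φ. Setting this to zero and multiplying by φ: 10φ² + 9φ − 9 = 0.
φ = (−9 + √(9² + 4·10·9)) / (2·10) = (−9 + √441) / 20 = (−9 + 21)/20 = 3/5.
ℓ''(φ) = −9/φ² − 10 < 0, confirming a maximum.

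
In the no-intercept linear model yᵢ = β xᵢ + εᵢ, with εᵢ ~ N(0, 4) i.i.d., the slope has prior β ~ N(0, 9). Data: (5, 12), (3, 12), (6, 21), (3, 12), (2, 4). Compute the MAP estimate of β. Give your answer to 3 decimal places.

log p(β | y) = −Σ(yᵢ − βxᵢ)²/(2·4) − β²/(2·9) + const.
Setting the derivative to zero: Σxᵢ(yᵢ − βxᵢ)/4 − β/9 = 0, so β = Σxᵢyᵢ / (Σxᵢ² + σ²/τ²).
Σxᵢyᵢ = 5·12 + 3·12 + 6·21 + 3·12 + 2·4 = 266; Σxᵢ² = 83; σ²/τ² = 4/9.
β̂_MAP = 266 / (83 + 4/9) = 266/(751/9) = 2394/751 ≈ 3.188.

β̂_MAP = 3.188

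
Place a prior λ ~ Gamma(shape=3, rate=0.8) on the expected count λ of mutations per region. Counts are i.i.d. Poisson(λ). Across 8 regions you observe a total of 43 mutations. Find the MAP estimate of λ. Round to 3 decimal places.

λ̂_MAP = 5.114

Σxᵢ = 43, n = 8.
Posterior ∝ λ^2e^(−0.8λ) · λ^43e^(−8λ) = λ^45e^(−8.8λ), i.e. Gamma(shape=46, rate=8.8).
The mode of a Gamma(a, b) with a ≥ 1 (shape–rate) is (a−1)/b = 45/8.8 ≈ 5.114.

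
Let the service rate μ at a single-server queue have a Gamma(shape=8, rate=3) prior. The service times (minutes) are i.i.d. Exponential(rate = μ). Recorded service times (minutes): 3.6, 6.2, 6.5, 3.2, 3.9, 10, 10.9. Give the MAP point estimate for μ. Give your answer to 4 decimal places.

The Exponential(rate=μ) likelihood is ∝ μ^n e^(−μΣtᵢ). Here n = 7 and Σtᵢ = 3.6 + 6.2 + 6.5 + 3.2 + 3.9 + 10 + 10.9 = 44.3.
Posterior ∝ μ^7e^(−3μ) · μ^7e^(−44.3μ) = μ^14e^(−47.3μ), i.e. Gamma(15, 47.3).
Mode = (a−1)/b = 14/47.3 ≈ 0.2960.

μ̂_MAP = 0.2960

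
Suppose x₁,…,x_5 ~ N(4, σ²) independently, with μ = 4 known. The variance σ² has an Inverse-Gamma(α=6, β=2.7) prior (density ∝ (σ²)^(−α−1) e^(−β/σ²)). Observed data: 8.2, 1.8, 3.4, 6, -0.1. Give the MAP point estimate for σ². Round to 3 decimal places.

Sum of squared deviations about the known mean: SS = (8.2−4)² + (1.8−4)² + (3.4−4)² + (6−4)² + (-0.1−4)² = 43.65.
The Normal likelihood contributes (σ²)^(−n/2) exp(−SS/(2σ²)), so the posterior is Inverse-Gamma(α + n/2, β + SS/2) = Inverse-Gamma(8.5, 24.525).
The mode of Inverse-Gamma(a, b) is b/(a+1) = 24.525/9.5 ≈ 2.582.

σ̂²_MAP = 2.582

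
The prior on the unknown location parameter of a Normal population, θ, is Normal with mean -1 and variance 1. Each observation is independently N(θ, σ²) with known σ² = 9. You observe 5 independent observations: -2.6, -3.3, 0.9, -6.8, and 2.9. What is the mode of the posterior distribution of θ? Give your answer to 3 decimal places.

θ̂_MAP = -1.279

n = 5; x̄ = ((-2.6) + (-3.3) + 0.9 + (-6.8) + 2.9)/5 = -8.9/5 = -1.78.
For a Normal prior and Normal likelihood with known variance, the posterior is Normal; its mode equals its mean, the precision-weighted average.
Prior precision 1/σ₀² = 1/1 = 1; data precision n/σ² = 5/9.
θ̂ = (1·(-1) + (5/9)·(-1.78)) / (1 + 5/9) = (-179/90)/(14/9) = -179/140 ≈ -1.279.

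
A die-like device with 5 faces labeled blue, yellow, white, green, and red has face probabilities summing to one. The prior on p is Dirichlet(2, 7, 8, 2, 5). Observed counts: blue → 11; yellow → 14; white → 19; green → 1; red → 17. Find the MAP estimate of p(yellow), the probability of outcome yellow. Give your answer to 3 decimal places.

MAP estimate of p(yellow) = 0.247

The posterior is Dirichlet(αᵢ + nᵢ) = Dirichlet(13, 21, 27, 3, 22).
For a Dirichlet(a₁,…,a_K) with all aᵢ > 1, the mode has j-th component (aⱼ − 1)/(Σaᵢ − K).
Here Σaᵢ = 86 and K = 5, so p(yellow) = (21 − 1)/(86 − 5) = 20/81 ≈ 0.247.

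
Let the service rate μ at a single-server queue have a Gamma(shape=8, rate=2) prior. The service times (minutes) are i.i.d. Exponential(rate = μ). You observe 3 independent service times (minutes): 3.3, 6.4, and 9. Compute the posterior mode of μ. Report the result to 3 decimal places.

The Exponential(rate=μ) likelihood is ∝ μ^n e^(−μΣtᵢ). Here n = 3 and Σtᵢ = 3.3 + 6.4 + 9 = 18.7.
Posterior ∝ μ^7e^(−2μ) · μ^3e^(−18.7μ) = μ^10e^(−20.7μ), i.e. Gamma(11, 20.7).
Mode = (a−1)/b = 10/20.7 ≈ 0.483.

μ̂_MAP = 0.483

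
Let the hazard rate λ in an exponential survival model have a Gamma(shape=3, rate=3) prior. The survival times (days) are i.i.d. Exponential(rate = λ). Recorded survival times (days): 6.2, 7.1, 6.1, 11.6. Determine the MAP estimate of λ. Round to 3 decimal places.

The Exponential(rate=λ) likelihood is ∝ λ^n e^(−λΣtᵢ). Here n = 4 and Σtᵢ = 6.2 + 7.1 + 6.1 + 11.6 = 31.
Posterior ∝ λ^2e^(−3λ) · λ^4e^(−31λ) = λ^6e^(−34λ), i.e. Gamma(7, 34).
Mode = (a−1)/b = 6/34 ≈ 0.176.

λ̂_MAP = 0.176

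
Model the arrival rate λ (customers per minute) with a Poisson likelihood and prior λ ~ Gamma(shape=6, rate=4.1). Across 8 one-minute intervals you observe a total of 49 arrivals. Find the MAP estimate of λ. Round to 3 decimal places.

Σxᵢ = 49, n = 8.
Posterior ∝ λ^5e^(−4.1λ) · λ^49e^(−8λ) = λ^54e^(−12.1λ), i.e. Gamma(shape=55, rate=12.1).
The mode of a Gamma(a, b) with a ≥ 1 (shape–rate) is (a−1)/b = 54/12.1 ≈ 4.463.

λ̂_MAP = 4.463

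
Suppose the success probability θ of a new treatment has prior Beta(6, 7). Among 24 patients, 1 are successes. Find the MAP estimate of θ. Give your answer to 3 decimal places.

Prior: Beta(6, 7).
Data: 1 success in 24 trials. The binomial likelihood contributes θ(1−θ)^23, so the posterior is Beta(6+1, 7+23) = Beta(7, 30).
For Beta(a, b) with a, b > 1 the mode is (a−1)/(a+b−2) = 6/35 ≈ 0.171.

θ̂_MAP = 0.171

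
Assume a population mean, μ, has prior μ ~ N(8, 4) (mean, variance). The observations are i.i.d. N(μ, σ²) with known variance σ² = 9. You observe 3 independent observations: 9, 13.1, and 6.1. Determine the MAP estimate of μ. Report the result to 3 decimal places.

n = 3; x̄ = (9 + 13.1 + 6.1)/3 = 28.2/3 = 9.4.
For a Normal prior and Normal likelihood with known variance, the posterior is Normal; its mode equals its mean, the precision-weighted average.
Prior precision 1/σ₀² = 1/4 = 0.25; data precision n/σ² = 3/9 = 1/3.
μ̂ = (0.25·8 + (1/3)·9.4) / (0.25 + 1/3) = (77/15)/(7/12) = 8.800.

μ̂_MAP = 8.800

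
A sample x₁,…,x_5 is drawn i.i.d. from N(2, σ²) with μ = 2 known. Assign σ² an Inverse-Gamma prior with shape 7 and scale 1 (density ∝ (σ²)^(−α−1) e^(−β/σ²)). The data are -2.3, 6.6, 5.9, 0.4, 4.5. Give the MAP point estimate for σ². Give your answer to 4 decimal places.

Sum of squared deviations about the known mean: SS = (-2.3−2)² + (6.6−2)² + (5.9−2)² + (0.4−2)² + (4.5−2)² = 63.67.
The Normal likelihood contributes (σ²)^(−n/2) exp(−SS/(2σ²)), so the posterior is Inverse-Gamma(α + n/2, β + SS/2) = Inverse-Gamma(9.5, 32.835).
The mode of Inverse-Gamma(a, b) is b/(a+1) = 32.835/10.5 ≈ 3.1271.

σ̂²_MAP = 3.1271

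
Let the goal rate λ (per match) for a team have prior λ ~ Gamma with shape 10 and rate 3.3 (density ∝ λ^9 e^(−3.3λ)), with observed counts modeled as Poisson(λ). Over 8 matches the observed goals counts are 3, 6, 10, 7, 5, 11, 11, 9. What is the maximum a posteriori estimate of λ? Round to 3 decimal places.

Σxᵢ = 3+6+10+7+5+11+11+9 = 62, with n = 8.
Posterior ∝ λ^9e^(−3.3λ) · λ^62e^(−8λ) = λ^71e^(−11.3λ), i.e. Gamma(shape=72, rate=11.3).
The mode of a Gamma(a, b) with a ≥ 1 (shape–rate) is (a−1)/b = 71/11.3 ≈ 6.283.

λ̂_MAP = 6.283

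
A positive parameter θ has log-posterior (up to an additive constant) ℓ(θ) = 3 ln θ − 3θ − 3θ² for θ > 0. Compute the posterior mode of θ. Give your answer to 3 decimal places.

ℓ'(θ) = 3/θ − 3 − 6θ. Setting this to zero and multiplying by θ: 6θ² + 3θ − 3 = 0.
θ = (−3 + √(3² + 4·6·3)) / (2·6) = (−3 + √81) / 12 = (−3 + 9)/12 = 1/2.
ℓ''(θ) = −3/θ² − 6 < 0, confirming a maximum.

θ̂_MAP = 0.500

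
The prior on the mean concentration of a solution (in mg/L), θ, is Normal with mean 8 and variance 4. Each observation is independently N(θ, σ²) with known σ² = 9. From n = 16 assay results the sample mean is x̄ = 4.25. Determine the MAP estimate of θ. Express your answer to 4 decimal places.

θ̂_MAP = 4.7123

n = 16, x̄ = 4.25.
For a Normal prior and Normal likelihood with known variance, the posterior is Normal; its mode equals its mean, the precision-weighted average.
Prior precision 1/σ₀² = 1/4 = 0.25; data precision n/σ² = 16/9.
θ̂ = (0.25·8 + (16/9)·4.25) / (0.25 + 16/9) = (86/9)/(73/36) = 344/73 ≈ 4.7123.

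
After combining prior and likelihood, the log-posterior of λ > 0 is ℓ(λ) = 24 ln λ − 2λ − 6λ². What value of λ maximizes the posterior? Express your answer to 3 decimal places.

λ̂_MAP = 1.333

ℓ'(λ) = 24/λ − 2 − 12λ. Setting this to zero and multiplying by λ: 12λ² + 2λ − 24 = 0.
λ = (−2 + √(2² + 4·12·24)) / (2·12) = (−2 + √1156) / 24 = (−2 + 34)/24 = 4/3.
ℓ''(λ) = −24/λ² − 12 < 0, confirming a maximum.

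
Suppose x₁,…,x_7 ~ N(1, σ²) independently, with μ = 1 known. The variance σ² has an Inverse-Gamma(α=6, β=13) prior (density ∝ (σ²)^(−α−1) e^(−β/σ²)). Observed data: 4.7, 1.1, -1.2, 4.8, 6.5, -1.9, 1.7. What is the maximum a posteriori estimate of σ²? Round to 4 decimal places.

Sum of squared deviations about the known mean: SS = (4.7−1)² + (1.1−1)² + (-1.2−1)² + (4.8−1)² + (6.5−1)² + (-1.9−1)² + (1.7−1)² = 72.13.
The Normal likelihood contributes (σ²)^(−n/2) exp(−SS/(2σ²)), so the posterior is Inverse-Gamma(α + n/2, β + SS/2) = Inverse-Gamma(9.5, 49.065).
The mode of Inverse-Gamma(a, b) is b/(a+1) = 49.065/10.5 ≈ 4.6729.

σ̂²_MAP = 4.6729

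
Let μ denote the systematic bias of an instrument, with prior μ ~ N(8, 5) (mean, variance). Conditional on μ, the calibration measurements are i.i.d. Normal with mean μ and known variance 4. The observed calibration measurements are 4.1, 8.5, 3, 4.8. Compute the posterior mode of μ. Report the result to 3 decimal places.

μ̂_MAP = 5.583

n = 4; x̄ = (4.1 + 8.5 + 3 + 4.8)/4 = 20.4/4 = 5.1.
For a Normal prior and Normal likelihood with known variance, the posterior is Normal; its mode equals its mean, the precision-weighted average.
Prior precision 1/σ₀² = 1/5 = 0.2; data precision n/σ² = 4/4 = 1.
μ̂ = (0.2·8 + 1·5.1) / (0.2 + 1) = 6.7/1.2 = 67/12 ≈ 5.583.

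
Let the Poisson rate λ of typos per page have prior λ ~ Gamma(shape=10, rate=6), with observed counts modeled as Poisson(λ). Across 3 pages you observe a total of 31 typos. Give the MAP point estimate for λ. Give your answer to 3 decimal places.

λ̂_MAP = 4.444

Σxᵢ = 31, n = 3.
Posterior ∝ λ^9e^(−6λ) · λ^31e^(−3λ) = λ^40e^(−9λ), i.e. Gamma(shape=41, rate=9).
The mode of a Gamma(a, b) with a ≥ 1 (shape–rate) is (a−1)/b = 40/9 ≈ 4.444.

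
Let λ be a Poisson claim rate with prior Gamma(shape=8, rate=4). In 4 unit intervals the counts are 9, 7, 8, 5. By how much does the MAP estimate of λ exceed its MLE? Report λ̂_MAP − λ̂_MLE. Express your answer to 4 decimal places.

MAP − MLE = -2.7500

Σxᵢ = 29. Posterior is Gamma(37, 8); MAP = (37−1)/8 = 36/8 ≈ 4.50000.
MLE = x̄ = 29/4 ≈ 7.25000.
Difference = 36/8 − 29/4 = -11/4 ≈ -2.7500.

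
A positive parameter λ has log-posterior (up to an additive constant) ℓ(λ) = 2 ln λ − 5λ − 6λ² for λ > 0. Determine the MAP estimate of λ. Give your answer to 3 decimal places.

ℓ'(λ) = 2/λ − 5 − 12λ. Setting this to zero and multiplying by λ: 12λ² + 5λ − 2 = 0.
λ = (−5 + √(5² + 4·12·2)) / (2·12) = (−5 + √121) / 24 = (−5 + 11)/24 = 1/4.
ℓ''(λ) = −2/λ² − 12 < 0, confirming a maximum.

λ̂_MAP = 0.250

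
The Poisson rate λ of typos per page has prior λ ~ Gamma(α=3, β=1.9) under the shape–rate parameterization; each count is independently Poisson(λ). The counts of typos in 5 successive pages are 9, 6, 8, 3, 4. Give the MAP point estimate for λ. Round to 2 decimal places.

λ̂_MAP = 4.64

Σxᵢ = 9+6+8+3+4 = 30, with n = 5.
Posterior ∝ λ^2e^(−1.9λ) · λ^30e^(−5λ) = λ^32e^(−6.9λ), i.e. Gamma(shape=33, rate=6.9).
The mode of a Gamma(a, b) with a ≥ 1 (shape–rate) is (a−1)/b = 32/6.9 ≈ 4.64.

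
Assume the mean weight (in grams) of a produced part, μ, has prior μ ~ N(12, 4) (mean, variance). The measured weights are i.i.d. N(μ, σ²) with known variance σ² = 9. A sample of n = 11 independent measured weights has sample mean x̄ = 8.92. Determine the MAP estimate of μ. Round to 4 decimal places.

μ̂_MAP = 9.4430

n = 11, x̄ = 8.92.
For a Normal prior and Normal likelihood with known variance, the posterior is Normal; its mode equals its mean, the precision-weighted average.
Prior precision 1/σ₀² = 1/4 = 0.25; data precision n/σ² = 11/9.
μ̂ = (0.25·12 + (11/9)·8.92) / (0.25 + 11/9) = (3128/225)/(53/36) = 12512/1325 ≈ 9.4430.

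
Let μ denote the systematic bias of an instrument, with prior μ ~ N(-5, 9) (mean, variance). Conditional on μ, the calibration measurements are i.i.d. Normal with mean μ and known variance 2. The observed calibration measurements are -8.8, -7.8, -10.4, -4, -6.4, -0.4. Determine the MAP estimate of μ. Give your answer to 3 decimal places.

n = 6; x̄ = ((-8.8) + (-7.8) + (-10.4) + (-4) + (-6.4) + (-0.4))/6 = -37.8/6 = -6.3.
For a Normal prior and Normal likelihood with known variance, the posterior is Normal; its mode equals its mean, the precision-weighted average.
Prior precision 1/σ₀² = 1/9; data precision n/σ² = 6/2 = 3.
μ̂ = ((1/9)·(-5) + 3·(-6.3)) / (1/9 + 3) = (-1751/90)/(28/9) = -1751/280 ≈ -6.254.

μ̂_MAP = -6.254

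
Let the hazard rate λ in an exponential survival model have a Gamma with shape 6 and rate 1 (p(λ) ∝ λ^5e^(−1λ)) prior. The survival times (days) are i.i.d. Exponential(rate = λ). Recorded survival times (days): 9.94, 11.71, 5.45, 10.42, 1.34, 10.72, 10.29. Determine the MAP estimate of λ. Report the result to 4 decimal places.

The Exponential(rate=λ) likelihood is ∝ λ^n e^(−λΣtᵢ). Here n = 7 and Σtᵢ = 9.94 + 11.71 + 5.45 + 10.42 + 1.34 + 10.72 + 10.29 = 59.87.
Posterior ∝ λ^5e^(−1λ) · λ^7e^(−59.87λ) = λ^12e^(−60.87λ), i.e. Gamma(13, 60.87).
Mode = (a−1)/b = 12/60.87 ≈ 0.1971.

λ̂_MAP = 0.1971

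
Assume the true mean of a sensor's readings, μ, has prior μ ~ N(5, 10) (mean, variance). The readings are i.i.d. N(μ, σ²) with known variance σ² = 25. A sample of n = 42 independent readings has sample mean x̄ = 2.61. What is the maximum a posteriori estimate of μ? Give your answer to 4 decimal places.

n = 42, x̄ = 2.61.
For a Normal prior and Normal likelihood with known variance, the posterior is Normal; its mode equals its mean, the precision-weighted average.
Prior precision 1/σ₀² = 1/10 = 0.1; data precision n/σ² = 42/25 = 1.68.
μ̂ = (0.1·5 + 1.68·2.61) / (0.1 + 1.68) = 4.8848/1.78 = 6106/2225 ≈ 2.7443.

μ̂_MAP = 2.7443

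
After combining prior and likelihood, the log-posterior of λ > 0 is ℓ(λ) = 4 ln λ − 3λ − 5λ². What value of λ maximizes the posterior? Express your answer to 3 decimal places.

λ̂_MAP = 0.500

ℓ'(λ) = 4/λ − 3 − 10λ. Setting this to zero and multiplying by λ: 10λ² + 3λ − 4 = 0.
λ = (−3 + √(3² + 4·10·4)) / (2·10) = (−3 + √169) / 20 = (−3 + 13)/20 = 1/2.
ℓ''(λ) = −4/λ² − 10 < 0, confirming a maximum.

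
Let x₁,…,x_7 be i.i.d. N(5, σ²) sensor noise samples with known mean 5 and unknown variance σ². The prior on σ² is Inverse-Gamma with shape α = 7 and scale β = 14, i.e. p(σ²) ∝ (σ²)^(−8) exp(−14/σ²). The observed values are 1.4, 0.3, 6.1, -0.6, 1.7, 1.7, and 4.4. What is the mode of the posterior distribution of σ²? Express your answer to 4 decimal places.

σ̂²_MAP = 5.1200

Sum of squared deviations about the known mean: SS = (1.4−5)² + (0.3−5)² + (6.1−5)² + (-0.6−5)² + (1.7−5)² + (1.7−5)² + (4.4−5)² = 89.76.
The Normal likelihood contributes (σ²)^(−n/2) exp(−SS/(2σ²)), so the posterior is Inverse-Gamma(α + n/2, β + SS/2) = Inverse-Gamma(10.5, 58.88).
The mode of Inverse-Gamma(a, b) is b/(a+1) = 58.88/11.5 ≈ 5.1200.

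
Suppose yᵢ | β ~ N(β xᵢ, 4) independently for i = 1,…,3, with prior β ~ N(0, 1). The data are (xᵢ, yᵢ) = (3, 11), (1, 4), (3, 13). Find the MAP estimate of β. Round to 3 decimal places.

β̂_MAP = 3.304

log p(β | y) = −Σ(yᵢ − βxᵢ)²/(2·4) − β²/(2·1) + const.
Setting the derivative to zero: Σxᵢ(yᵢ − βxᵢ)/4 − β/1 = 0, so β = Σxᵢyᵢ / (Σxᵢ² + σ²/τ²).
Σxᵢyᵢ = 3·11 + 1·4 + 3·13 = 76; Σxᵢ² = 19; σ²/τ² = 4.
β̂_MAP = 76 / (19 + 4) = 76/23 ≈ 3.304.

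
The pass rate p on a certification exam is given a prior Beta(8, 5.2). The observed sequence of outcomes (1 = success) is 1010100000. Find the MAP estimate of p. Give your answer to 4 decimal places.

Prior: Beta(8, 5.2).
Data: 3 successes in 10 trials (from the sequence). The binomial likelihood contributes p^3(1−p)^7, so the posterior is Beta(8+3, 5.2+7) = Beta(11, 12.2).
For Beta(a, b) with a, b > 1 the mode is (a−1)/(a+b−2) = 10/21.2 ≈ 0.4717.

p̂_MAP = 0.4717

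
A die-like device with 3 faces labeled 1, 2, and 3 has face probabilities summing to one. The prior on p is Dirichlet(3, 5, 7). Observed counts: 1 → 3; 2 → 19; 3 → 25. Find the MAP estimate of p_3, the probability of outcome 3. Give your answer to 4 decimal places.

MAP estimate: 0.5254

The posterior is Dirichlet(αᵢ + nᵢ) = Dirichlet(6, 24, 32).
For a Dirichlet(a₁,…,a_K) with all aᵢ > 1, the mode has j-th component (aⱼ − 1)/(Σaᵢ − K).
Here Σaᵢ = 62 and K = 3, so p_3 = (32 − 1)/(62 − 3) = 31/59 ≈ 0.5254.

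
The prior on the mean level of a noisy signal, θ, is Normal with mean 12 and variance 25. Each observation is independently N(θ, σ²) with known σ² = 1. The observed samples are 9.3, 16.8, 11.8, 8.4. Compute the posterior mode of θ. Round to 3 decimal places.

θ̂_MAP = 11.579

n = 4; x̄ = (9.3 + 16.8 + 11.8 + 8.4)/4 = 46.3/4 = 11.575.
For a Normal prior and Normal likelihood with known variance, the posterior is Normal; its mode equals its mean, the precision-weighted average.
Prior precision 1/σ₀² = 1/25 = 0.04; data precision n/σ² = 4/1 = 4.
θ̂ = (0.04·12 + 4·11.575) / (0.04 + 4) = 46.78/4.04 = 2339/202 ≈ 11.579.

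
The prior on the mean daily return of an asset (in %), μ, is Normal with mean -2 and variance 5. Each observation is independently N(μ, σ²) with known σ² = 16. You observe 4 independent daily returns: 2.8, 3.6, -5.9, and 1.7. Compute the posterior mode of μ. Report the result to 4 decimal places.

μ̂_MAP = -0.5833

n = 4; x̄ = (2.8 + 3.6 + (-5.9) + 1.7)/4 = 2.2/4 = 0.55.
For a Normal prior and Normal likelihood with known variance, the posterior is Normal; its mode equals its mean, the precision-weighted average.
Prior precision 1/σ₀² = 1/5 = 0.2; data precision n/σ² = 4/16 = 0.25.
μ̂ = (0.2·(-2) + 0.25·0.55) / (0.2 + 0.25) = (-0.2625)/0.45 = -7/12 ≈ -0.5833.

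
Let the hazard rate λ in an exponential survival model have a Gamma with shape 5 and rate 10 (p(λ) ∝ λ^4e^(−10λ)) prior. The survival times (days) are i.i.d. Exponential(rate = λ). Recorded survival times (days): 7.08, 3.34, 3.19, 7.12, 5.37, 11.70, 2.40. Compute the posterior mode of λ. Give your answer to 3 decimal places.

The Exponential(rate=λ) likelihood is ∝ λ^n e^(−λΣtᵢ). Here n = 7 and Σtᵢ = 7.08 + 3.34 + 3.19 + 7.12 + 5.37 + 11.70 + 2.40 = 40.20.
Posterior ∝ λ^4e^(−10λ) · λ^7e^(−40.20λ) = λ^11e^(−50.20λ), i.e. Gamma(12, 50.20).
Mode = (a−1)/b = 11/50.20 ≈ 0.219.

λ̂_MAP = 0.219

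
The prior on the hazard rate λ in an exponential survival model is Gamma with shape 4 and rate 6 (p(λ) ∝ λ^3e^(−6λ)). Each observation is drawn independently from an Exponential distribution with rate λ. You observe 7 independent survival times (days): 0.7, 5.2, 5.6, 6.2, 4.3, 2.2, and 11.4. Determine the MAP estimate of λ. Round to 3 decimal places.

λ̂_MAP = 0.240

The Exponential(rate=λ) likelihood is ∝ λ^n e^(−λΣtᵢ). Here n = 7 and Σtᵢ = 0.7 + 5.2 + 5.6 + 6.2 + 4.3 + 2.2 + 11.4 = 35.6.
Posterior ∝ λ^3e^(−6λ) · λ^7e^(−35.6λ) = λ^10e^(−41.6λ), i.e. Gamma(11, 41.6).
Mode = (a−1)/b = 10/41.6 ≈ 0.240.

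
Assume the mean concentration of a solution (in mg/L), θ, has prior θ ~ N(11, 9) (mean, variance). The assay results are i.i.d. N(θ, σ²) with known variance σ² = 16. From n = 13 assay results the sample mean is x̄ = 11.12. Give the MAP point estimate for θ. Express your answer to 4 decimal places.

θ̂_MAP = 11.1056

n = 13, x̄ = 11.12.
For a Normal prior and Normal likelihood with known variance, the posterior is Normal; its mode equals its mean, the precision-weighted average.
Prior precision 1/σ₀² = 1/9; data precision n/σ² = 13/16 = 0.8125.
θ̂ = ((1/9)·11 + 0.8125·11.12) / (1/9 + 0.8125) = (18463/1800)/(133/144) = 36926/3325 ≈ 11.1056.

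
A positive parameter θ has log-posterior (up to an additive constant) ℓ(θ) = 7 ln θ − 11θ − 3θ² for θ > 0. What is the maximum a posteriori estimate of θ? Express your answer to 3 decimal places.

θ̂_MAP = 0.500

ℓ'(θ) = 7/θ − 11 − 6θ. Setting this to zero and multiplying by θ: 6θ² + 11θ − 7 = 0.
θ = (−11 + √(11² + 4·6·7)) / (2·6) = (−11 + √289) / 12 = (−11 + 17)/12 = 1/2.
ℓ''(θ) = −7/θ² − 6 < 0, confirming a maximum.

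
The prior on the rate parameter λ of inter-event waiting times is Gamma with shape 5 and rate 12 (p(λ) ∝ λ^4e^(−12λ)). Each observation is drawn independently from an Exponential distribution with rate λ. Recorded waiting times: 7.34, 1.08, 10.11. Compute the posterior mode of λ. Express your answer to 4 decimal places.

The Exponential(rate=λ) likelihood is ∝ λ^n e^(−λΣtᵢ). Here n = 3 and Σtᵢ = 7.34 + 1.08 + 10.11 = 18.53.
Posterior ∝ λ^4e^(−12λ) · λ^3e^(−18.53λ) = λ^7e^(−30.53λ), i.e. Gamma(8, 30.53).
Mode = (a−1)/b = 7/30.53 ≈ 0.2293.

λ̂_MAP = 0.2293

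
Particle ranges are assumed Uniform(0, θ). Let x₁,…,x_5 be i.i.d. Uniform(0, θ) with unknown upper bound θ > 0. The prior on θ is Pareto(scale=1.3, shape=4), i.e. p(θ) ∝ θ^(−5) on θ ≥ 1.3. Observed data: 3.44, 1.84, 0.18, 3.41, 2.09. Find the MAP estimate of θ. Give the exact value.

The Uniform(0, θ) likelihood is θ^(−n) for θ ≥ max(xᵢ), zero otherwise. Here max(xᵢ) = 3.44.
Posterior ∝ θ^(−5) · θ^(−5) = θ^(−10) on θ ≥ max(1.3, 3.44) = 3.44.
This density is strictly decreasing in θ, so the posterior mode lies at the lower boundary of the support.

θ̂_MAP = 3.44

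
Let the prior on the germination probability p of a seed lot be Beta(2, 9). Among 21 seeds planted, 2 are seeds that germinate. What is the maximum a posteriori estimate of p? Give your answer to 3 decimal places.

Prior: Beta(2, 9).
Data: 2 successes in 21 trials. The binomial likelihood contributes p^2(1−p)^19, so the posterior is Beta(2+2, 9+19) = Beta(4, 28).
For Beta(a, b) with a, b > 1 the mode is (a−1)/(a+b−2) = 3/30 ≈ 0.100.

p̂_MAP = 0.100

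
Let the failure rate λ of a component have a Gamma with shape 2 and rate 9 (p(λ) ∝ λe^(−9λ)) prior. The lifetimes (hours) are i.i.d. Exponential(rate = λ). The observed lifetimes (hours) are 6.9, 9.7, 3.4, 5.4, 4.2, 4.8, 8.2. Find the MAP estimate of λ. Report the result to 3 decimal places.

The Exponential(rate=λ) likelihood is ∝ λ^n e^(−λΣtᵢ). Here n = 7 and Σtᵢ = 6.9 + 9.7 + 3.4 + 5.4 + 4.2 + 4.8 + 8.2 = 42.6.
Posterior ∝ λe^(−9λ) · λ^7e^(−42.6λ) = λ^8e^(−51.6λ), i.e. Gamma(9, 51.6).
Mode = (a−1)/b = 8/51.6 ≈ 0.155.

λ̂_MAP = 0.155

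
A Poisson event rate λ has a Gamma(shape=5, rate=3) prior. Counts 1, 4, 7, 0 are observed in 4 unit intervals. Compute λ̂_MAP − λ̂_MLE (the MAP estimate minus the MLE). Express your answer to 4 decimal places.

Σxᵢ = 12. Posterior is Gamma(17, 7); MAP = (17−1)/7 = 16/7 ≈ 2.28571.
MLE = x̄ = 12/4 ≈ 3.00000.
Difference = 16/7 − 12/4 = -5/7 ≈ -0.7143.

MAP − MLE = -0.7143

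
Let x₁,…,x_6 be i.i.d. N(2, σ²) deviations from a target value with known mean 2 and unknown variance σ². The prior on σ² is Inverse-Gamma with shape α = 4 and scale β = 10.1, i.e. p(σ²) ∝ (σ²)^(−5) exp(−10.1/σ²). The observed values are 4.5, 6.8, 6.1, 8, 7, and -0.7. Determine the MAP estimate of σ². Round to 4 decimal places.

σ̂²_MAP = 8.4119

Sum of squared deviations about the known mean: SS = (4.5−2)² + (6.8−2)² + (6.1−2)² + (8−2)² + (7−2)² + (-0.7−2)² = 114.39.
The Normal likelihood contributes (σ²)^(−n/2) exp(−SS/(2σ²)), so the posterior is Inverse-Gamma(α + n/2, β + SS/2) = Inverse-Gamma(7, 67.295).
The mode of Inverse-Gamma(a, b) is b/(a+1) = 67.295/8 ≈ 8.4119.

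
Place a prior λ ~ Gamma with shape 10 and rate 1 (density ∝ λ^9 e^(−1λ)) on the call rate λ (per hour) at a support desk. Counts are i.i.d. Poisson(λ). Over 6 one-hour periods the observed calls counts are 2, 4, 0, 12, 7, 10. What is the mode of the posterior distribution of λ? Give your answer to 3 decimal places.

Σxᵢ = 2+4+0+12+7+10 = 35, with n = 6.
Posterior ∝ λ^9e^(−1λ) · λ^35e^(−6λ) = λ^44e^(−7λ), i.e. Gamma(shape=45, rate=7).
The mode of a Gamma(a, b) with a ≥ 1 (shape–rate) is (a−1)/b = 44/7 ≈ 6.286.

λ̂_MAP = 6.286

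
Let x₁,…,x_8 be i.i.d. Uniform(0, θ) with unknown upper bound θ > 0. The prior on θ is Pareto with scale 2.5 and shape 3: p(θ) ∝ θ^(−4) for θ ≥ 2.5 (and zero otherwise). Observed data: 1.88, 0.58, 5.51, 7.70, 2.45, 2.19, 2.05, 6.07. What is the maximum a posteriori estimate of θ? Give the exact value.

The Uniform(0, θ) likelihood is θ^(−n) for θ ≥ max(xᵢ), zero otherwise. Here max(xᵢ) = 7.70.
Posterior ∝ θ^(−4) · θ^(−8) = θ^(−12) on θ ≥ max(2.5, 7.70) = 7.70.
This density is strictly decreasing in θ, so the posterior mode lies at the lower boundary of the support.

θ̂_MAP = 7.70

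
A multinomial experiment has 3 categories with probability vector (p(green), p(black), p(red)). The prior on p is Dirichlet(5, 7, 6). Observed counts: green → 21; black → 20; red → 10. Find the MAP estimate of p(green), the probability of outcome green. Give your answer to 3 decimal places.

The posterior is Dirichlet(αᵢ + nᵢ) = Dirichlet(26, 27, 16).
For a Dirichlet(a₁,…,a_K) with all aᵢ > 1, the mode has j-th component (aⱼ − 1)/(Σaᵢ − K).
Here Σaᵢ = 69 and K = 3, so p(green) = (26 − 1)/(69 − 3) = 25/66 ≈ 0.379.

MAP estimate of p(green) = 0.379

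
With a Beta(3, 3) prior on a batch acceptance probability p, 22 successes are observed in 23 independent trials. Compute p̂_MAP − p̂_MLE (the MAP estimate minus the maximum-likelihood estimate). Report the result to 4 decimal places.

Posterior is Beta(25, 4); MAP = (25−1)/(29−2) = 24/27 ≈ 0.88889.
MLE ignores the prior: p̂_MLE = k/n = 22/23 ≈ 0.95652.
Difference = 24/27 − 22/23 = -14/207 ≈ -0.0676.

MAP − MLE = -0.0676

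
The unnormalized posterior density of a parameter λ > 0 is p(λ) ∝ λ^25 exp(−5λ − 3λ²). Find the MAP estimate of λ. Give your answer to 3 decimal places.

ℓ'(λ) = 25/λ − 5 − 6λ. Setting this to zero and multiplying by λ: 6λ² + 5λ − 25 = 0.
λ = (−5 + √(5² + 4·6·25)) / (2·6) = (−5 + √625) / 12 = (−5 + 25)/12 = 5/3.
ℓ''(λ) = −25/λ² − 6 < 0, confirming a maximum.

λ̂_MAP = 1.667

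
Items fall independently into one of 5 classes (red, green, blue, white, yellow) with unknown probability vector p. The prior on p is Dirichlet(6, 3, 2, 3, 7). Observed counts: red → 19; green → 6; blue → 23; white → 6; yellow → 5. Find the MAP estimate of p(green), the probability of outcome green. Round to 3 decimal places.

MAP estimate of p(green) = 0.107

The posterior is Dirichlet(αᵢ + nᵢ) = Dirichlet(25, 9, 25, 9, 12).
For a Dirichlet(a₁,…,a_K) with all aᵢ > 1, the mode has j-th component (aⱼ − 1)/(Σaᵢ − K).
Here Σaᵢ = 80 and K = 5, so p(green) = (9 − 1)/(80 − 5) = 8/75 ≈ 0.107.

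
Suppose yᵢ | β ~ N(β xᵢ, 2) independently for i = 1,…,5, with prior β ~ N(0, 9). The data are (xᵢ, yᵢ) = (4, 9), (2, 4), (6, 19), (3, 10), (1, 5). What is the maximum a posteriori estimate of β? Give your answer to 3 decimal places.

log p(β | y) = −Σ(yᵢ − βxᵢ)²/(2·2) − β²/(2·9) + const.
Setting the derivative to zero: Σxᵢ(yᵢ − βxᵢ)/2 − β/9 = 0, so β = Σxᵢyᵢ / (Σxᵢ² + σ²/τ²).
Σxᵢyᵢ = 4·9 + 2·4 + 6·19 + 3·10 + 1·5 = 193; Σxᵢ² = 66; σ²/τ² = 2/9.
β̂_MAP = 193 / (66 + 2/9) = 193/(596/9) = 1737/596 ≈ 2.914.

β̂_MAP = 2.914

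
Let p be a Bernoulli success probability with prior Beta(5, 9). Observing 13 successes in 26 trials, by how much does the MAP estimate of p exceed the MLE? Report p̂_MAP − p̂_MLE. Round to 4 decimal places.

Posterior is Beta(18, 22); MAP = (18−1)/(40−2) = 17/38 ≈ 0.44737.
MLE ignores the prior: p̂_MLE = k/n = 13/26 ≈ 0.50000.
Difference = 17/38 − 13/26 = -1/19 ≈ -0.0526.

MAP − MLE = -0.0526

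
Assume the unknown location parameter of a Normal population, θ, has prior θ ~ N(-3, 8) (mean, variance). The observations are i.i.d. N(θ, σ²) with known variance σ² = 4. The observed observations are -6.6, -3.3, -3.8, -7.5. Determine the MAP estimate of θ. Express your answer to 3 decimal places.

n = 4; x̄ = ((-6.6) + (-3.3) + (-3.8) + (-7.5))/4 = -21.2/4 = -5.3.
For a Normal prior and Normal likelihood with known variance, the posterior is Normal; its mode equals its mean, the precision-weighted average.
Prior precision 1/σ₀² = 1/8 = 0.125; data precision n/σ² = 4/4 = 1.
θ̂ = (0.125·(-3) + 1·(-5.3)) / (0.125 + 1) = (-5.675)/1.125 = -227/45 ≈ -5.044.

θ̂_MAP = -5.044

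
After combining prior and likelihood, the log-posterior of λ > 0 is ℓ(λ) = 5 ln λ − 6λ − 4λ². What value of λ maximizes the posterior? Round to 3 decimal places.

ℓ'(λ) = 5/λ − 6 − 8λ. Setting this to zero and multiplying by λ: 8λ² + 6λ − 5 = 0.
λ = (−6 + √(6² + 4·8·5)) / (2·8) = (−6 + √196) / 16 = (−6 + 14)/16 = 1/2.
ℓ''(λ) = −5/λ² − 8 < 0, confirming a maximum.

λ̂_MAP = 0.500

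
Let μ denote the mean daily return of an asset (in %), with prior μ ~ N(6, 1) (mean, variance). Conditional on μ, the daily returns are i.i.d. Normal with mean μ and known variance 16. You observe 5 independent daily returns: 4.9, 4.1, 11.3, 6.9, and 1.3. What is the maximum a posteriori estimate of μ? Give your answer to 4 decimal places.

n = 5; x̄ = (4.9 + 4.1 + 11.3 + 6.9 + 1.3)/5 = 28.5/5 = 5.7.
For a Normal prior and Normal likelihood with known variance, the posterior is Normal; its mode equals its mean, the precision-weighted average.
Prior precision 1/σ₀² = 1/1 = 1; data precision n/σ² = 5/16 = 0.3125.
μ̂ = (1·6 + 0.3125·5.7) / (1 + 0.3125) = 7.78125/1.3125 = 83/14 ≈ 5.9286.

μ̂_MAP = 5.9286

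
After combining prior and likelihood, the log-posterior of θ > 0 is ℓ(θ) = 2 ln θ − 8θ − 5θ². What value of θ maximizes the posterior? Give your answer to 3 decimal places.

θ̂_MAP = 0.200

ℓ'(θ) = 2/θ − 8 − 10θ. Setting this to zero and multiplying by θ: 10θ² + 8θ − 2 = 0.
θ = (−8 + √(8² + 4·10·2)) / (2·10) = (−8 + √144) / 20 = (−8 + 12)/20 = 1/5.
ℓ''(θ) = −2/θ² − 10 < 0, confirming a maximum.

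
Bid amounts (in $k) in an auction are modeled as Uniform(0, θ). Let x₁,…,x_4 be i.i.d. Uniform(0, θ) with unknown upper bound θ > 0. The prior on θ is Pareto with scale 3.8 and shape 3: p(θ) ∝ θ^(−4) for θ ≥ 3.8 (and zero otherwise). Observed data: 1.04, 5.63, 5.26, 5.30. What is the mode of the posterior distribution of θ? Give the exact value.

The Uniform(0, θ) likelihood is θ^(−n) for θ ≥ max(xᵢ), zero otherwise. Here max(xᵢ) = 5.63.
Posterior ∝ θ^(−4) · θ^(−4) = θ^(−8) on θ ≥ max(3.8, 5.63) = 5.63.
This density is strictly decreasing in θ, so the posterior mode lies at the lower boundary of the support.

θ̂_MAP = 5.63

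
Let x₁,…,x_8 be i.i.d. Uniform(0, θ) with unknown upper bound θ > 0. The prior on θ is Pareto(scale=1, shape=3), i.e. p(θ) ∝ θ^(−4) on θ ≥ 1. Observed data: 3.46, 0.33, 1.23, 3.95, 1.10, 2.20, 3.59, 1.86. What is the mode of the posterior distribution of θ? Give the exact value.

θ̂_MAP = 3.95

The Uniform(0, θ) likelihood is θ^(−n) for θ ≥ max(xᵢ), zero otherwise. Here max(xᵢ) = 3.95.
Posterior ∝ θ^(−4) · θ^(−8) = θ^(−12) on θ ≥ max(1, 3.95) = 3.95.
This density is strictly decreasing in θ, so the posterior mode lies at the lower boundary of the support.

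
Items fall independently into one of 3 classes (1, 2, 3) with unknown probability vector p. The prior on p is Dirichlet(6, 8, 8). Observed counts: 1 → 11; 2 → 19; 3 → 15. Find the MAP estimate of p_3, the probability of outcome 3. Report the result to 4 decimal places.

MAP estimate: 0.3438

The posterior is Dirichlet(αᵢ + nᵢ) = Dirichlet(17, 27, 23).
For a Dirichlet(a₁,…,a_K) with all aᵢ > 1, the mode has j-th component (aⱼ − 1)/(Σaᵢ − K).
Here Σaᵢ = 67 and K = 3, so p_3 = (23 − 1)/(67 − 3) = 22/64 ≈ 0.3438.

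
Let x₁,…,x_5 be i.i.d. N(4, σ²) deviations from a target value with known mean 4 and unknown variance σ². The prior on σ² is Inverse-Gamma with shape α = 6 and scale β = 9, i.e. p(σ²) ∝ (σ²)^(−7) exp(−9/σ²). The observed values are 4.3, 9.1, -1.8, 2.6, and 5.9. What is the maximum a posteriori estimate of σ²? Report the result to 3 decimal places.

Sum of squared deviations about the known mean: SS = (4.3−4)² + (9.1−4)² + (-1.8−4)² + (2.6−4)² + (5.9−4)² = 65.31.
The Normal likelihood contributes (σ²)^(−n/2) exp(−SS/(2σ²)), so the posterior is Inverse-Gamma(α + n/2, β + SS/2) = Inverse-Gamma(8.5, 41.655).
The mode of Inverse-Gamma(a, b) is b/(a+1) = 41.655/9.5 ≈ 4.385.

σ̂²_MAP = 4.385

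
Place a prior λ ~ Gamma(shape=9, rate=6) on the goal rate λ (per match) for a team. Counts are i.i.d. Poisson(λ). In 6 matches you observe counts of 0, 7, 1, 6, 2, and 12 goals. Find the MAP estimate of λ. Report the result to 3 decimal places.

λ̂_MAP = 3.000

Σxᵢ = 0+7+1+6+2+12 = 28, with n = 6.
Posterior ∝ λ^8e^(−6λ) · λ^28e^(−6λ) = λ^36e^(−12λ), i.e. Gamma(shape=37, rate=12).
The mode of a Gamma(a, b) with a ≥ 1 (shape–rate) is (a−1)/b = 36/12 ≈ 3.000.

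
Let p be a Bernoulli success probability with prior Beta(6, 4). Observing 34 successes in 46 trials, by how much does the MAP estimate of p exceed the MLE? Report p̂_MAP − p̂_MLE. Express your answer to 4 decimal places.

MAP − MLE = -0.0169

Posterior is Beta(40, 16); MAP = (40−1)/(56−2) = 39/54 ≈ 0.72222.
MLE ignores the prior: p̂_MLE = k/n = 34/46 ≈ 0.73913.
Difference = 39/54 − 34/46 = -7/414 ≈ -0.0169.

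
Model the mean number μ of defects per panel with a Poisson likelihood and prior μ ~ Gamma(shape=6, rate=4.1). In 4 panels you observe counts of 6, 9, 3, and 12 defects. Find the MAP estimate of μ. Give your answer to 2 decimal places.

Σxᵢ = 6+9+3+12 = 30, with n = 4.
Posterior ∝ μ^5e^(−4.1μ) · μ^30e^(−4μ) = μ^35e^(−8.1μ), i.e. Gamma(shape=36, rate=8.1).
The mode of a Gamma(a, b) with a ≥ 1 (shape–rate) is (a−1)/b = 35/8.1 ≈ 4.32.

μ̂_MAP = 4.32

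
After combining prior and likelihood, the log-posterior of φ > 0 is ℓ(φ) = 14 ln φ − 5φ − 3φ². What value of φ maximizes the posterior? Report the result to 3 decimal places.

φ̂_MAP = 1.167

ℓ'(φ) = 14/φ − 5 − 6φ. Setting this to zero and multiplying by φ: 6φ² + 5φ − 14 = 0.
φ = (−5 + √(5² + 4·6·14)) / (2·6) = (−5 + √361) / 12 = (−5 + 19)/12 = 7/6.
ℓ''(φ) = −14/φ² − 6 < 0, confirming a maximum.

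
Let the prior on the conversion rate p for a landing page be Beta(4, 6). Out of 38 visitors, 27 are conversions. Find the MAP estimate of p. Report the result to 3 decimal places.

Prior: Beta(4, 6).
Data: 27 successes in 38 trials. The binomial likelihood contributes p^27(1−p)^11, so the posterior is Beta(4+27, 6+11) = Beta(31, 17).
For Beta(a, b) with a, b > 1 the mode is (a−1)/(a+b−2) = 30/46 ≈ 0.652.

p̂_MAP = 0.652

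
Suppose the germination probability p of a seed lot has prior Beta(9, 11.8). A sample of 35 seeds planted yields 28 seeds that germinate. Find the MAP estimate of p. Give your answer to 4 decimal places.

Prior: Beta(9, 11.8).
Data: 28 successes in 35 trials. The binomial likelihood contributes p^28(1−p)^7, so the posterior is Beta(9+28, 11.8+7) = Beta(37, 18.8).
For Beta(a, b) with a, b > 1 the mode is (a−1)/(a+b−2) = 36/53.8 ≈ 0.6691.

p̂_MAP = 0.6691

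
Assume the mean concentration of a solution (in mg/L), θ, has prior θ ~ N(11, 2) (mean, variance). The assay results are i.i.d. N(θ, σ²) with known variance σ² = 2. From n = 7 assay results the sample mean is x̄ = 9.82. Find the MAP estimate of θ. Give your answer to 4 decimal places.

n = 7, x̄ = 9.82.
For a Normal prior and Normal likelihood with known variance, the posterior is Normal; its mode equals its mean, the precision-weighted average.
Prior precision 1/σ₀² = 1/2 = 0.5; data precision n/σ² = 7/2 = 3.5.
θ̂ = (0.5·11 + 3.5·9.82) / (0.5 + 3.5) = 39.87/4 = 9.9675.

θ̂_MAP = 9.9675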